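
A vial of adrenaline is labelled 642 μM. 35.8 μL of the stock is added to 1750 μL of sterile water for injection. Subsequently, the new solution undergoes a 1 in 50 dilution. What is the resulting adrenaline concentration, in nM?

Overall dilution factor = 49.88 × 50 = 2494.
642 μM / 2494 = 0.257 μM = 257 nM.

257 nM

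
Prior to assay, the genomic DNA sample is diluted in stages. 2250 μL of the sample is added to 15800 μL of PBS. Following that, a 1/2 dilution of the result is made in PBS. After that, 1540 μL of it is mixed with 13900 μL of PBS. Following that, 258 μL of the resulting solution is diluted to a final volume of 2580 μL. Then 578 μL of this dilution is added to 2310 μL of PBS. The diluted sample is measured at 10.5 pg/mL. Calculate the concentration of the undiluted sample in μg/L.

84.4 μg/L

Overall dilution factor = 8.022 × 2 × 10.03 × 10 × 4.997 = 8037.
Original = 10.5 pg/mL × 8037 = 8.44 × 10⁴ pg/mL = 84.4 μg/L.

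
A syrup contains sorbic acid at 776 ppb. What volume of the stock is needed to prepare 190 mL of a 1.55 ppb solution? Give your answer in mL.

V₁ = C₂V₂/C₁ = 1.55 × 190 / 776 = 0.380 mL.

0.380 mL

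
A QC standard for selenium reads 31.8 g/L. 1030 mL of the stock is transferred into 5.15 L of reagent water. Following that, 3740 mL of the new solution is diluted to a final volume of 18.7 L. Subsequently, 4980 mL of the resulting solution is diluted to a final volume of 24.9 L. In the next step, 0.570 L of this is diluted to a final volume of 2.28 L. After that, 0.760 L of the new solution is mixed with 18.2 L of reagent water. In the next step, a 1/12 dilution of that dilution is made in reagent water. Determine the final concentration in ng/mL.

177 ng/mL

Overall dilution factor = 6 × 5 × 5 × 4 × 24.95 × 12 = 1.80 × 10⁵.
31.8 g/L / 1.80 × 10⁵ = 1.77 × 10⁻⁴ g/L = 177 ng/mL.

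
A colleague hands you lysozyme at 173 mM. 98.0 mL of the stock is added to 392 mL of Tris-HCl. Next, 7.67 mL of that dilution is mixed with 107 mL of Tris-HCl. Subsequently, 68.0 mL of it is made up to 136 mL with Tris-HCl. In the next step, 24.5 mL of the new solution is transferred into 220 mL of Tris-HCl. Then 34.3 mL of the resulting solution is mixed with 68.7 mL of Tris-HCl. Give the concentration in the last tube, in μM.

38.6 μM

Overall dilution factor = 5 × 14.95 × 2 × 9.980 × 3.003 = 4480.
173 mM / 4480 = 0.0386 mM = 38.6 μM.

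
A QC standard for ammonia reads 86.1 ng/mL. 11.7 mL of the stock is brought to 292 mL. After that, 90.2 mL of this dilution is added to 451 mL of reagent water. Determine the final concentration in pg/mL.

575 pg/mL

Overall dilution factor = 24.96 × 6 = 150.
86.1 ng/mL / 150 = 0.575 ng/mL = 575 pg/mL.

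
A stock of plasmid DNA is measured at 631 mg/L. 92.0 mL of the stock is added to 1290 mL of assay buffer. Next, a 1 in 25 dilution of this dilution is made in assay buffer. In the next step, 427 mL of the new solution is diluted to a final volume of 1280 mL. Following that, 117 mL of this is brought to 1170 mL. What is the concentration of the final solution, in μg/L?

Overall dilution factor = 15.02 × 25 × 2.998 × 10 = 1.13 × 10⁴.
631 mg/L / 1.13 × 10⁴ = 0.0561 mg/L = 56.1 μg/L.

56.1 μg/L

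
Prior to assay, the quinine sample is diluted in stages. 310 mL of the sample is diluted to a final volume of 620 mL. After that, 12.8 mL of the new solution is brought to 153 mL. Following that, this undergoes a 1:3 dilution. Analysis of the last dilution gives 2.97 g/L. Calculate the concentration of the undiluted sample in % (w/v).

Overall dilution factor = 2 × 11.95 × 3 = 71.7.
Original = 2.97 g/L × 71.7 = 213 g/L = 21.3 % (w/v).

21.3 % (w/v)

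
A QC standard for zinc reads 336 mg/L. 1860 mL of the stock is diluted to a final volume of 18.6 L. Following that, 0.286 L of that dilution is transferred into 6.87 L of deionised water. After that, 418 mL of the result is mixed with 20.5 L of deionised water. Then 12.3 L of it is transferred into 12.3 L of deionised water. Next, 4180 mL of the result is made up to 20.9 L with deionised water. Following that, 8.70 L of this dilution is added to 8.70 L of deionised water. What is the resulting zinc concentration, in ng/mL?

1.34 ng/mL

Overall dilution factor = 10 × 25.02 × 50.04 × 2 × 5 × 2 = 2.50 × 10⁵.
336 mg/L / 2.50 × 10⁵ = 1.34 × 10⁻³ mg/L = 1.34 ng/mL.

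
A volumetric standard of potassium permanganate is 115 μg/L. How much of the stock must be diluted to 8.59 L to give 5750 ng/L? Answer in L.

5750 ng/L = 5.75 μg/L.
V₁ = C₂V₂/C₁ = 5.75 × 8.59 / 115 = 0.429 L.

0.429 L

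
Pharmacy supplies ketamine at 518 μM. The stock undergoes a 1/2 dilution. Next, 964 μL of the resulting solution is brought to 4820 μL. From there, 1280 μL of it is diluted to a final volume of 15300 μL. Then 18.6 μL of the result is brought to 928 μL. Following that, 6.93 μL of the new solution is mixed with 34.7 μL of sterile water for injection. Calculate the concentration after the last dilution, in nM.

14.5 nM

Overall dilution factor = 2 × 5 × 11.95 × 49.89 × 6.007 = 3.58 × 10⁴.
518 μM / 3.58 × 10⁴ = 0.0145 μM = 14.5 nM.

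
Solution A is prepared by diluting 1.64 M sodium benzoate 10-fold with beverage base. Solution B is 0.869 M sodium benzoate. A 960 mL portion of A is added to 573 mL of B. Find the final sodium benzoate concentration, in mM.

428 mM

C_A = 1.64 M / 10 = 0.164 M.
C_mix = (C_A·V_A + C_B·V_B)/(V_A + V_B) = (0.164×960 + 0.869×573) / 1533 = 0.428 M = 428 mM.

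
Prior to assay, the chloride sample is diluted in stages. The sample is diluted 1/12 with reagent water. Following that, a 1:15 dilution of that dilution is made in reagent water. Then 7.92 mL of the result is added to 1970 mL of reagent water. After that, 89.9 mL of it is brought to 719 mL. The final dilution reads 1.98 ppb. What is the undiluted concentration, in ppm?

712 ppm

Overall dilution factor = 12 × 15 × 249.7 × 7.998 = 3.60 × 10⁵.
Original = 1.98 ppb × 3.60 × 10⁵ = 7.12 × 10⁵ ppb = 712 ppm.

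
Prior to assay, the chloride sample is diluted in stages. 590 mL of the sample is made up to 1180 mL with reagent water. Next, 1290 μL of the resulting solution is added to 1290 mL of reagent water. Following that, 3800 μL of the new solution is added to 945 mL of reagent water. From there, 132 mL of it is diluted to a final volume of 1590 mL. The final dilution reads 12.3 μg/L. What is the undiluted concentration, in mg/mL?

Overall dilution factor = 2 × 1001 × 249.7 × 12.05 = 6.02 × 10⁶.
Original = 12.3 μg/L × 6.02 × 10⁶ = 7.41 × 10⁷ μg/L = 74.1 mg/mL.

74.1 mg/mL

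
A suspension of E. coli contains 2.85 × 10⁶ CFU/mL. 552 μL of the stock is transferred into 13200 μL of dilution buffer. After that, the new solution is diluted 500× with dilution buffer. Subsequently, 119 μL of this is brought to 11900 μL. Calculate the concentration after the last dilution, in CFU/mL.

2.29 CFU/mL

Overall dilution factor = 24.91 × 500 × 100 = 1.25 × 10⁶.
2.85 × 10⁶ CFU/mL / 1.25 × 10⁶ = 2.29 CFU/mL.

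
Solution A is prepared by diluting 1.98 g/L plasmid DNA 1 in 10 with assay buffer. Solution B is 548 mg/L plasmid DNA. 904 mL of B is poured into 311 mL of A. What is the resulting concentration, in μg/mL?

C_A = 1.98 g/L / 10 = 0.198 g/L.
C_B = 548 mg/L = 0.548 g/L.
C_mix = (C_A·V_A + C_B·V_B)/(V_A + V_B) = (0.198×311 + 0.548×904) / 1215 = 0.458 g/L = 458 μg/mL.

458 μg/mL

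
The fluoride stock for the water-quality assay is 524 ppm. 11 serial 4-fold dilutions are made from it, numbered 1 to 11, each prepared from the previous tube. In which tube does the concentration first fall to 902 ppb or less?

tube 5

Tube n has concentration 524 ppm / 4ⁿ.
Need 4ⁿ ≥ 524 ppm / 902 ppb = 581, so n ≥ 4.59.
First such tube: n = 5.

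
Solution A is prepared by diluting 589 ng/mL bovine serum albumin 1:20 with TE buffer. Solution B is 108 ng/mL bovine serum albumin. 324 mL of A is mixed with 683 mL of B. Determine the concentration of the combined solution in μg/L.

82.7 μg/L

C_A = 589 ng/mL / 20 = 29.5 ng/mL.
C_mix = (C_A·V_A + C_B·V_B)/(V_A + V_B) = (29.5×324 + 108×683) / 1007 = 82.7 ng/mL = 82.7 μg/L.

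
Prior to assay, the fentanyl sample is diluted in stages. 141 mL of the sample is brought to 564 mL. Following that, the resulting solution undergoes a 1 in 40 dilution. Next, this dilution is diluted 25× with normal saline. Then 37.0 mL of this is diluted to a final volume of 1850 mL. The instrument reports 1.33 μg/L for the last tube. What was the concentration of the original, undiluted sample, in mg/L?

266 mg/L

Overall dilution factor = 4 × 40 × 25 × 50 = 2.00 × 10⁵.
Original = 1.33 μg/L × 2.00 × 10⁵ = 2.66 × 10⁵ μg/L = 266 mg/L.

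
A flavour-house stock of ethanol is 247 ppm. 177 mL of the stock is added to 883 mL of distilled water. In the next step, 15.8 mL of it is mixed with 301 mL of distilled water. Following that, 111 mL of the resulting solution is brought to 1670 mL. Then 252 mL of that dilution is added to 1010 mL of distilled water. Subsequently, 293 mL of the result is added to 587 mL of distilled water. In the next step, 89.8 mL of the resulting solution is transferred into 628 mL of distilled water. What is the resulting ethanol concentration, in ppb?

Overall dilution factor = 5.989 × 20.05 × 15.05 × 5.008 × 3.003 × 7.993 = 2.17 × 10⁵.
247 ppm / 2.17 × 10⁵ = 1.14 × 10⁻³ ppm = 1.14 ppb.

1.14 ppb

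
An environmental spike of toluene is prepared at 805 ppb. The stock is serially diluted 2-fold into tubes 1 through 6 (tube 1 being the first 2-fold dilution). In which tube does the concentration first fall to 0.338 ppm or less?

tube 2

Tube n has concentration 805 ppb / 2ⁿ.
Need 2ⁿ ≥ 805 ppb / 0.338 ppm = 2.38, so n ≥ 1.25.
First such tube: n = 2.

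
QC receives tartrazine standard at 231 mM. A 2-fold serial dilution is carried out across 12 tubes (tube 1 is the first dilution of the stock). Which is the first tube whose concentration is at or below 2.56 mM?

Tube n has concentration 231 mM / 2ⁿ.
Need 2ⁿ ≥ 231 mM / 2.56 mM = 90.2, so n ≥ 6.50.
First such tube: n = 7.

tube 7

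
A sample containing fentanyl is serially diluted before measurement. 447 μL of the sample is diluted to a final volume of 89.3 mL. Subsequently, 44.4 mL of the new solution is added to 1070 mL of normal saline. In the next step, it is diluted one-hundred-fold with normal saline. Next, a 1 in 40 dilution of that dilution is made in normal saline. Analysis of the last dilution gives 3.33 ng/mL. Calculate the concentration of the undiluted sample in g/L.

66.8 g/L

Overall dilution factor = 199.8 × 25.10 × 100 × 40 = 2.01 × 10⁷.
Original = 3.33 ng/mL × 2.01 × 10⁷ = 6.68 × 10⁷ ng/mL = 66.8 g/L.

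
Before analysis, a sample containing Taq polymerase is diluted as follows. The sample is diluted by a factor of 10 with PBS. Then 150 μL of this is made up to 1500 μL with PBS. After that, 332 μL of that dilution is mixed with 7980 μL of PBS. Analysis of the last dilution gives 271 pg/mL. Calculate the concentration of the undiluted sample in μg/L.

678 μg/L

Overall dilution factor = 10 × 10 × 25.04 = 2504.
Original = 271 pg/mL × 2504 = 6.78 × 10⁵ pg/mL = 678 μg/L.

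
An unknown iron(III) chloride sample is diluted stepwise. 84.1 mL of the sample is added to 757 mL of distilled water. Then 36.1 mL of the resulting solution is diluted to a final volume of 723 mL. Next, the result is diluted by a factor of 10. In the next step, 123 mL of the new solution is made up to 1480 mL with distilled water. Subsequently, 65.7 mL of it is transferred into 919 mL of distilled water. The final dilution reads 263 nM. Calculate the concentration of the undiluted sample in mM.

95.0 mM

Overall dilution factor = 10.00 × 20.03 × 10 × 12.03 × 14.99 = 3.61 × 10⁵.
Original = 263 nM × 3.61 × 10⁵ = 9.50 × 10⁷ nM = 95.0 mM.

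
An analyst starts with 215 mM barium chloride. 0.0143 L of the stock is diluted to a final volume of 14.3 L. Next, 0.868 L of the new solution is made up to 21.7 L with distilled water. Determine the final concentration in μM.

8.60 μM

Overall dilution factor = 1000 × 25 = 2.50 × 10⁴.
215 mM / 2.50 × 10⁴ = 8.60 × 10⁻³ mM = 8.60 μM.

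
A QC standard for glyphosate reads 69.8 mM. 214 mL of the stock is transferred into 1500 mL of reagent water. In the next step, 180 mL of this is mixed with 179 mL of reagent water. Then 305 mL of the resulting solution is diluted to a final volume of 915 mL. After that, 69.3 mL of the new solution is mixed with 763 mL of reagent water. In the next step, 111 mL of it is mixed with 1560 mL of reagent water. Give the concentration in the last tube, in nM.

Overall dilution factor = 8.009 × 1.994 × 3 × 12.01 × 15.05 = 8664.
69.8 mM / 8664 = 8.06 × 10⁻³ mM = 8060 nM.

8060 nM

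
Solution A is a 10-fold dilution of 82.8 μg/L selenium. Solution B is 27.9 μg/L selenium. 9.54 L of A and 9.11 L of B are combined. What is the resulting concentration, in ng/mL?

C_A = 82.8 μg/L / 10 = 8.28 μg/L.
C_mix = (C_A·V_A + C_B·V_B)/(V_A + V_B) = (8.28×9.54 + 27.9×9.11) / 18.65 = 17.9 μg/L = 17.9 ng/mL.

17.9 ng/mL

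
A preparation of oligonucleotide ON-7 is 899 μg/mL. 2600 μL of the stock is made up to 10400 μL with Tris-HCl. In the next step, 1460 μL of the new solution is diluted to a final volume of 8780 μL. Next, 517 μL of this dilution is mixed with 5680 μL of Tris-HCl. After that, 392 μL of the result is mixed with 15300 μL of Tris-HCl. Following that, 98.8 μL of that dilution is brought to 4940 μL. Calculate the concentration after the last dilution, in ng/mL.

Overall dilution factor = 4 × 6.014 × 11.99 × 40.03 × 50 = 5.77 × 10⁵.
899 μg/mL / 5.77 × 10⁵ = 1.56 × 10⁻³ μg/mL = 1.56 ng/mL.

1.56 ng/mL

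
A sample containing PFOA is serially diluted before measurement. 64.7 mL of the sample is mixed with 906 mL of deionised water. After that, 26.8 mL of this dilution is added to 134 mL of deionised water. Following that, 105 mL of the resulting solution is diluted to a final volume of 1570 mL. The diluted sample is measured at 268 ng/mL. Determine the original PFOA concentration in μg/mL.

361 μg/mL

Overall dilution factor = 15.00 × 6 × 14.95 = 1346.
Original = 268 ng/mL × 1346 = 3.61 × 10⁵ ng/mL = 361 μg/mL.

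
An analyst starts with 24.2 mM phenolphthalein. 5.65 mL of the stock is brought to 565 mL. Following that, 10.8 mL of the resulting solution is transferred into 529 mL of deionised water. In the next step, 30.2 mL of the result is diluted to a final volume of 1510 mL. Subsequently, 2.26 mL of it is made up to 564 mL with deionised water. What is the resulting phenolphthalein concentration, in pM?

388 pM

Overall dilution factor = 100 × 49.98 × 50 × 249.6 = 6.24 × 10⁷.
24.2 mM / 6.24 × 10⁷ = 3.88 × 10⁻⁷ mM = 388 pM.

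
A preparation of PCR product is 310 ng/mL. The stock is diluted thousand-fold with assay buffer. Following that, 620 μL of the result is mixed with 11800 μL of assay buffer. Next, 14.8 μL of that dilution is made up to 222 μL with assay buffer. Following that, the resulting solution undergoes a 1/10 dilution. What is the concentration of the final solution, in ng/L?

Overall dilution factor = 1000 × 20.03 × 15 × 10 = 3.00 × 10⁶.
310 ng/mL / 3.00 × 10⁶ = 1.03 × 10⁻⁴ ng/mL = 0.103 ng/L.

0.103 ng/L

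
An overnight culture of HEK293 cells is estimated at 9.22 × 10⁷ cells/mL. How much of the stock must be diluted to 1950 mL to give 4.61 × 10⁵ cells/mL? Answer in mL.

V₁ = C₂V₂/C₁ = 4.61 × 10⁵ × 1950 / 9.22 × 10⁷ = 9.75 mL.

9.75 mL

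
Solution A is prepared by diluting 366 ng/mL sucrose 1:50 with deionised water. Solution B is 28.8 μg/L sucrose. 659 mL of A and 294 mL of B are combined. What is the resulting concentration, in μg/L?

C_A = 366 ng/mL / 50 = 7.32 ng/mL.
C_B = 28.8 μg/L = 28.8 ng/mL.
C_mix = (C_A·V_A + C_B·V_B)/(V_A + V_B) = (7.32×659 + 28.8×294) / 953.0 = 13.9 ng/mL = 13.9 μg/L.

13.9 μg/L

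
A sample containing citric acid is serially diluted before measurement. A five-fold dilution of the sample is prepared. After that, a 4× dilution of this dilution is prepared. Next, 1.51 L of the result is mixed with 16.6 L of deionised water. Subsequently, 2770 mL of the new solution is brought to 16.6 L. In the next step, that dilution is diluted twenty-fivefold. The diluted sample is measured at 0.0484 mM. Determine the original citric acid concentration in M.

1.74 M

Overall dilution factor = 5 × 4 × 11.99 × 5.993 × 25 = 3.59 × 10⁴.
Original = 0.0484 mM × 3.59 × 10⁴ = 1739 mM = 1.74 M.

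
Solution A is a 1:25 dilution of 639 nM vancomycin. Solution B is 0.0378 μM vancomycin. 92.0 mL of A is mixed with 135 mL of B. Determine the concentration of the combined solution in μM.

0.0328 μM

C_A = 639 nM / 25 = 25.6 nM.
C_B = 0.0378 μM = 37.8 nM.
C_mix = (C_A·V_A + C_B·V_B)/(V_A + V_B) = (25.6×92.0 + 37.8×135) / 227.0 = 32.8 nM = 0.0328 μM.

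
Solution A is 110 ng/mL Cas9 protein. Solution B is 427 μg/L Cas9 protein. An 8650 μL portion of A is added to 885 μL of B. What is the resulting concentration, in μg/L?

139 μg/L

C_B = 427 μg/L = 427 ng/mL.
C_mix = (C_A·V_A + C_B·V_B)/(V_A + V_B) = (110×8650 + 427×885) / 9535 = 139 ng/mL = 139 μg/L.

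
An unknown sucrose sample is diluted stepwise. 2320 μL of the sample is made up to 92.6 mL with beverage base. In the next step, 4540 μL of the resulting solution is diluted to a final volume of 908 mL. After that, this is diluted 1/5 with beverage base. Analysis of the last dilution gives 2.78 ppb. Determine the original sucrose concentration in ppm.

Overall dilution factor = 39.91 × 200 × 5 = 3.99 × 10⁴.
Original = 2.78 ppb × 3.99 × 10⁴ = 1.11 × 10⁵ ppb = 111 ppm.

111 ppm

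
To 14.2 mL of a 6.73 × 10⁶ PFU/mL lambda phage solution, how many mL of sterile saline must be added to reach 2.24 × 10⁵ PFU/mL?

412 mL

V₂ = C₁V₁/C₂ = 6.73 × 10⁶ × 14.2 / 2.24 × 10⁵ = 427 mL.
Diluent to add = V₂ − V₁ = 427 − 14.2 = 412 mL.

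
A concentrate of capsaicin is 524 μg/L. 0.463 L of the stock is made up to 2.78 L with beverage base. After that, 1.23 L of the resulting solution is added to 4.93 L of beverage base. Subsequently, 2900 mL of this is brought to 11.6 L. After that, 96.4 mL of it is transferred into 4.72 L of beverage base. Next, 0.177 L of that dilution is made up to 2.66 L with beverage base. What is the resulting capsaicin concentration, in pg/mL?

Overall dilution factor = 6.004 × 5.008 × 4 × 49.96 × 15.03 = 9.03 × 10⁴.
524 μg/L / 9.03 × 10⁴ = 5.80 × 10⁻³ μg/L = 5.80 pg/mL.

5.80 pg/mL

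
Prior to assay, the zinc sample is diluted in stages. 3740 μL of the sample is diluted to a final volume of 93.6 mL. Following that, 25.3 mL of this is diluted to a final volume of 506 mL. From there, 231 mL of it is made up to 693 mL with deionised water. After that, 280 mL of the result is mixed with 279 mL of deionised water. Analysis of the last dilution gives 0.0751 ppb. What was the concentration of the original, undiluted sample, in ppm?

0.225 ppm

Overall dilution factor = 25.03 × 20 × 3 × 1.996 = 2998.
Original = 0.0751 ppb × 2998 = 225 ppb = 0.225 ppm.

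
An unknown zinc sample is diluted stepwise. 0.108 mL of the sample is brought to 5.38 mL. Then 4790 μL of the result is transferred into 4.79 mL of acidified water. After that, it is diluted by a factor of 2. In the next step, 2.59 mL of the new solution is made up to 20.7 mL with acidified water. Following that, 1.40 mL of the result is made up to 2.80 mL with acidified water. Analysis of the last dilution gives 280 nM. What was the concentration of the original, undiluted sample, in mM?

Overall dilution factor = 49.81 × 2 × 2 × 7.992 × 2 = 3185.
Original = 280 nM × 3185 = 8.92 × 10⁵ nM = 0.892 mM.

0.892 mM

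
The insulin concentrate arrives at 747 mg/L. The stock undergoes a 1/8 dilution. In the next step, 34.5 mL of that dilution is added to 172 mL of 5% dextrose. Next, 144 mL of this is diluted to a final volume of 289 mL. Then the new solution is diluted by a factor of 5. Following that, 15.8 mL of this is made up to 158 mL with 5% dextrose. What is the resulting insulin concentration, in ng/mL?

155 ng/mL

Overall dilution factor = 8 × 5.986 × 2.007 × 5 × 10 = 4805.
747 mg/L / 4805 = 0.155 mg/L = 155 ng/mL.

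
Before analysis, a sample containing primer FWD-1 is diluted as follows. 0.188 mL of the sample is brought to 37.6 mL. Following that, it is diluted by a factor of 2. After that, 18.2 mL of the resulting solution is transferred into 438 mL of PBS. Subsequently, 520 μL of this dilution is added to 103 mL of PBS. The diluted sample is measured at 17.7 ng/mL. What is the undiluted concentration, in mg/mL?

Overall dilution factor = 200 × 2 × 25.07 × 199.1 = 2.00 × 10⁶.
Original = 17.7 ng/mL × 2.00 × 10⁶ = 3.53 × 10⁷ ng/mL = 35.3 mg/mL.

35.3 mg/mL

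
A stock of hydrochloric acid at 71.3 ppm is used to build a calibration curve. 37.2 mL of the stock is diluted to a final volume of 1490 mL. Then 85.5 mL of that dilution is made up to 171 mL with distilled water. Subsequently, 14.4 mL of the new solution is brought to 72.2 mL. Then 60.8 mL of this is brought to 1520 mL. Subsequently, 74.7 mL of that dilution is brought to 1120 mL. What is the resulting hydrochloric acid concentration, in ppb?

Overall dilution factor = 40.05 × 2 × 5.014 × 25 × 14.99 = 1.51 × 10⁵.
71.3 ppm / 1.51 × 10⁵ = 4.74 × 10⁻⁴ ppm = 0.474 ppb.

0.474 ppb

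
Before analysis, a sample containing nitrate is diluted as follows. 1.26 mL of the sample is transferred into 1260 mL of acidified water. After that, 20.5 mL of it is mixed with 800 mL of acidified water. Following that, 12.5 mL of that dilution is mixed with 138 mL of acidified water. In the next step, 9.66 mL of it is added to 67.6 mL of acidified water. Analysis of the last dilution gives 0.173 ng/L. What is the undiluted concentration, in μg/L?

Overall dilution factor = 1001 × 40.02 × 12.04 × 7.998 = 3.86 × 10⁶.
Original = 0.173 ng/L × 3.86 × 10⁶ = 6.67 × 10⁵ ng/L = 667 μg/L.

667 μg/L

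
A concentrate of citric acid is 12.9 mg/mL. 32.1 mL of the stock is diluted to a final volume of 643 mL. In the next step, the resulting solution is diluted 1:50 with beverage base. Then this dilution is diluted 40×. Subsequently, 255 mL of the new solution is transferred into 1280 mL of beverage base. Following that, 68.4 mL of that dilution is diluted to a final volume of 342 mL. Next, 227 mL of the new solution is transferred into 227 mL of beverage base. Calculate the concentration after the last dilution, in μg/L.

Overall dilution factor = 20.03 × 50 × 40 × 6.020 × 5 × 2 = 2.41 × 10⁶.
12.9 mg/mL / 2.41 × 10⁶ = 5.35 × 10⁻⁶ mg/mL = 5.35 μg/L.

5.35 μg/L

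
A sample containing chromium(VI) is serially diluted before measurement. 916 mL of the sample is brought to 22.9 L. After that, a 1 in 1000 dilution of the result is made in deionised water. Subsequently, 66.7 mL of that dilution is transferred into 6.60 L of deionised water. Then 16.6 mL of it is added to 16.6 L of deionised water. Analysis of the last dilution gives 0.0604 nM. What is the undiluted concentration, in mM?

Overall dilution factor = 25 × 1000 × 99.95 × 1001 = 2.50 × 10⁹.
Original = 0.0604 nM × 2.50 × 10⁹ = 1.51 × 10⁸ nM = 151 mM.

151 mM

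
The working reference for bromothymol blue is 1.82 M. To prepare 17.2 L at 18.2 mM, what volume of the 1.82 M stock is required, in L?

18.2 mM = 0.0182 M.
V₁ = C₂V₂/C₁ = 0.0182 × 17.2 / 1.82 = 0.172 L.

0.172 L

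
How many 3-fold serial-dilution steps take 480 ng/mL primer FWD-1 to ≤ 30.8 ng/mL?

Need 3ⁿ ≥ 15.6, so n ≥ log(15.6)/log(3) = 2.50.
Minimum whole steps: n = 3.

3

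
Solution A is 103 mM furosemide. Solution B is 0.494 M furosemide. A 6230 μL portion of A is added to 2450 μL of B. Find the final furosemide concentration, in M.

C_B = 0.494 M = 494 mM.
C_mix = (C_A·V_A + C_B·V_B)/(V_A + V_B) = (103×6230 + 494×2450) / 8680 = 213 mM = 0.213 M.

0.213 M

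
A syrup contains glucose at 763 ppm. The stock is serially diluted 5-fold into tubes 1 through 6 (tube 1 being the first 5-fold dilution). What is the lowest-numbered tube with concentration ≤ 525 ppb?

Tube n has concentration 763 ppm / 5ⁿ.
Need 5ⁿ ≥ 763 ppm / 525 ppb = 1453, so n ≥ 4.52.
First such tube: n = 5.

tube 5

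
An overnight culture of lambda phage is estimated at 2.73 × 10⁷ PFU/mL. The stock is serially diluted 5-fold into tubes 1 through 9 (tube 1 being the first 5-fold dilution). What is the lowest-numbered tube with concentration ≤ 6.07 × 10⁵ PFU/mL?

Tube n has concentration 2.73 × 10⁷ PFU/mL / 5ⁿ.
Need 5ⁿ ≥ 2.73 × 10⁷ PFU/mL / 6.07 × 10⁵ PFU/mL = 45.0, so n ≥ 2.36.
First such tube: n = 3.

tube 3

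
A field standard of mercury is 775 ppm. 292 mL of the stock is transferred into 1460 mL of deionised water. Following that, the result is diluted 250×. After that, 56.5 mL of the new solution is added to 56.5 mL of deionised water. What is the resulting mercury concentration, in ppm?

0.258 ppm

Overall dilution factor = 6 × 250 × 2 = 3000.
775 ppm / 3000 = 0.258 ppm.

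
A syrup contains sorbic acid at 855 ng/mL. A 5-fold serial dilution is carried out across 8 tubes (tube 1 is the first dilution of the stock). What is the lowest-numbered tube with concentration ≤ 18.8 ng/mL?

Tube n has concentration 855 ng/mL / 5ⁿ.
Need 5ⁿ ≥ 855 ng/mL / 18.8 ng/mL = 45.5, so n ≥ 2.37.
First such tube: n = 3.

tube 3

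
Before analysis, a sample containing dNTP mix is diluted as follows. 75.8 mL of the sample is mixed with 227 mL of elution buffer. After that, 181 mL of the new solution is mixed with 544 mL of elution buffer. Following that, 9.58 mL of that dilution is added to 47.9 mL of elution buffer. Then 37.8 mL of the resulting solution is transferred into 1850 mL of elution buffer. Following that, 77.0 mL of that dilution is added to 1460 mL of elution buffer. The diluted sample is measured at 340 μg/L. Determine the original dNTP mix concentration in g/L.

Overall dilution factor = 3.995 × 4.006 × 6 × 49.94 × 19.96 = 9.57 × 10⁴.
Original = 340 μg/L × 9.57 × 10⁴ = 3.25 × 10⁷ μg/L = 32.5 g/L.

32.5 g/L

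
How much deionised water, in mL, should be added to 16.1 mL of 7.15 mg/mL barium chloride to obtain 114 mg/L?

114 mg/L = 0.114 mg/mL.
V₂ = C₁V₁/C₂ = 7.15 × 16.1 / 0.114 = 1010 mL.
Diluent to add = V₂ − V₁ = 1010 − 16.1 = 994 mL.

994 mL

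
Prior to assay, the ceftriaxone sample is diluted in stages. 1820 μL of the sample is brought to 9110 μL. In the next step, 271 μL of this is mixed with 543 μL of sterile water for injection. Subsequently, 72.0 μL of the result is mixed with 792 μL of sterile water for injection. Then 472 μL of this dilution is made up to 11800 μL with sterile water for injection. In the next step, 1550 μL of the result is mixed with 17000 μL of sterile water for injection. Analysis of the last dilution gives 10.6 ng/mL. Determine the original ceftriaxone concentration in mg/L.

572 mg/L

Overall dilution factor = 5.005 × 3.004 × 12 × 25 × 11.97 = 5.40 × 10⁴.
Original = 10.6 ng/mL × 5.40 × 10⁴ = 5.72 × 10⁵ ng/mL = 572 mg/L.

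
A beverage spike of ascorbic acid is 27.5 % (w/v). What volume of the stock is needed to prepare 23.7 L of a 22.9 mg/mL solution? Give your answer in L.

22.9 mg/mL = 2.29 % (w/v).
V₁ = C₂V₂/C₁ = 2.29 × 23.7 / 27.5 = 1.97 L.

1.97 L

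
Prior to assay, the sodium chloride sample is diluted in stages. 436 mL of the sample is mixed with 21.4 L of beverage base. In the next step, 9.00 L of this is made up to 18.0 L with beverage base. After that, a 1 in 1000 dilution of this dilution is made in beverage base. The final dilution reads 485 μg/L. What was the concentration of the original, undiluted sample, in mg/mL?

48.6 mg/mL

Overall dilution factor = 50.08 × 2 × 1000 = 1.00 × 10⁵.
Original = 485 μg/L × 1.00 × 10⁵ = 4.86 × 10⁷ μg/L = 48.6 mg/mL.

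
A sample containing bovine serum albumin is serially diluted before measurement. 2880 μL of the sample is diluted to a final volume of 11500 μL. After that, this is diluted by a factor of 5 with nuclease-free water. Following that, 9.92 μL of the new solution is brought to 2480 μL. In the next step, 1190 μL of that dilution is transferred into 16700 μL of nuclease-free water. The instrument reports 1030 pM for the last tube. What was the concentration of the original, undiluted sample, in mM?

0.0773 mM

Overall dilution factor = 3.993 × 5 × 250 × 15.03 = 7.50 × 10⁴.
Original = 1030 pM × 7.50 × 10⁴ = 7.73 × 10⁷ pM = 0.0773 mM.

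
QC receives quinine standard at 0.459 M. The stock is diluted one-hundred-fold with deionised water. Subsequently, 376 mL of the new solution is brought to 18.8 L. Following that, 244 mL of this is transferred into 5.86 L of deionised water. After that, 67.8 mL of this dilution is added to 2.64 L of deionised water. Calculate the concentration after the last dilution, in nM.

Overall dilution factor = 100 × 50 × 25.02 × 39.94 = 5.00 × 10⁶.
0.459 M / 5.00 × 10⁶ = 9.19 × 10⁻⁸ M = 91.9 nM.

91.9 nM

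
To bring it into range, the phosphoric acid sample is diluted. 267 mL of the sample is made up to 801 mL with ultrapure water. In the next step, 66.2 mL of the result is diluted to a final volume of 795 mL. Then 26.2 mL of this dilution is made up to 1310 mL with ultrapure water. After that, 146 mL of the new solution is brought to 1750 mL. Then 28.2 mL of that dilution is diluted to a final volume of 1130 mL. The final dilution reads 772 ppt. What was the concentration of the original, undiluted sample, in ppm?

Overall dilution factor = 3 × 12.01 × 50 × 11.99 × 40.07 = 8.65 × 10⁵.
Original = 772 ppt × 8.65 × 10⁵ = 6.68 × 10⁸ ppt = 668 ppm.

668 ppm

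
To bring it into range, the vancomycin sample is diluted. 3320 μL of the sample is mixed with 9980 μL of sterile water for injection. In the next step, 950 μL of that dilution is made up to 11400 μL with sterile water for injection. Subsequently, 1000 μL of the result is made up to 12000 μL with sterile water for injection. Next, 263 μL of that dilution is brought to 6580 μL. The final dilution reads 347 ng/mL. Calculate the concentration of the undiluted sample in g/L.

5.01 g/L

Overall dilution factor = 4.006 × 12 × 12 × 25.02 = 1.44 × 10⁴.
Original = 347 ng/mL × 1.44 × 10⁴ = 5.01 × 10⁶ ng/mL = 5.01 g/L.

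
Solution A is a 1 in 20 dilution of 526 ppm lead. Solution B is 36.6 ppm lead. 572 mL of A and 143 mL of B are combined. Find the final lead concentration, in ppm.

28.4 ppm

C_A = 526 ppm / 20 = 26.3 ppm.
C_mix = (C_A·V_A + C_B·V_B)/(V_A + V_B) = (26.3×572 + 36.6×143) / 715.0 = 28.4 ppm.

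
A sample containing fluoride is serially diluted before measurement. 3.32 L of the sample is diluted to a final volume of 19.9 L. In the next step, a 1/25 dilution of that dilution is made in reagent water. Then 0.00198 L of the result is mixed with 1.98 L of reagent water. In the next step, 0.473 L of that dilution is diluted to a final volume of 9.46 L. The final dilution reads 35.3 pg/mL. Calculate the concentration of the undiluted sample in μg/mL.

Overall dilution factor = 5.994 × 25 × 1001 × 20 = 3.00 × 10⁶.
Original = 35.3 pg/mL × 3.00 × 10⁶ = 1.06 × 10⁸ pg/mL = 106 μg/mL.

106 μg/mL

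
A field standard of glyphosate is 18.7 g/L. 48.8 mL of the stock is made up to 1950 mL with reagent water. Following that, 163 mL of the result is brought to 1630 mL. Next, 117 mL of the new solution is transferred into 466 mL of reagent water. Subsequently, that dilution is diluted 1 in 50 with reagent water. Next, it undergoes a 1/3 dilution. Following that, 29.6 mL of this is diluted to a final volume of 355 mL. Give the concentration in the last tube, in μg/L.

5.22 μg/L

Overall dilution factor = 39.96 × 10 × 4.983 × 50 × 3 × 11.99 = 3.58 × 10⁶.
18.7 g/L / 3.58 × 10⁶ = 5.22 × 10⁻⁶ g/L = 5.22 μg/L.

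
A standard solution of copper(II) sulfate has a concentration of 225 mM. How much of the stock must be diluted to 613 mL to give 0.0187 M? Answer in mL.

50.9 mL

0.0187 M = 18.7 mM.
V₁ = C₂V₂/C₁ = 18.7 × 613 / 225 = 50.9 mL.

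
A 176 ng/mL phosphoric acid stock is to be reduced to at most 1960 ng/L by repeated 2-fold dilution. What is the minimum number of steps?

Need 2ⁿ ≥ 89.8, so n ≥ log(89.8)/log(2) = 6.49.
Minimum whole steps: n = 7.

7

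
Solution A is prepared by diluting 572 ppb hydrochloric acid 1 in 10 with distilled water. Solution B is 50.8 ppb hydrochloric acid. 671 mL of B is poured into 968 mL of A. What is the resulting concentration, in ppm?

C_A = 572 ppb / 10 = 57.2 ppb.
C_mix = (C_A·V_A + C_B·V_B)/(V_A + V_B) = (57.2×968 + 50.8×671) / 1639 = 54.6 ppb = 0.0546 ppm.

0.0546 ppm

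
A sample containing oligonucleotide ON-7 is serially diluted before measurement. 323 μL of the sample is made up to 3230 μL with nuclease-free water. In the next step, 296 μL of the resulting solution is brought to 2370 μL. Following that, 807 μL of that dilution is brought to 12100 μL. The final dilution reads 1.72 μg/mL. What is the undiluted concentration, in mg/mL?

Overall dilution factor = 10 × 8.007 × 14.99 = 1201.
Original = 1.72 μg/mL × 1201 = 2065 μg/mL = 2.06 mg/mL.

2.06 mg/mL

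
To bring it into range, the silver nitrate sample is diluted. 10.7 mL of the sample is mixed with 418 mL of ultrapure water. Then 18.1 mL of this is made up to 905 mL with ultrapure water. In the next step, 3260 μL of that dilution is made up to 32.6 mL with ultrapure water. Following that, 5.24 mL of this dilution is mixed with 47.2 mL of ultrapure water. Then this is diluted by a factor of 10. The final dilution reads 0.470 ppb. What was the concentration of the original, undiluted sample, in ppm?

942 ppm

Overall dilution factor = 40.07 × 50 × 10 × 10.01 × 10 = 2.00 × 10⁶.
Original = 0.470 ppb × 2.00 × 10⁶ = 9.42 × 10⁵ ppb = 942 ppm.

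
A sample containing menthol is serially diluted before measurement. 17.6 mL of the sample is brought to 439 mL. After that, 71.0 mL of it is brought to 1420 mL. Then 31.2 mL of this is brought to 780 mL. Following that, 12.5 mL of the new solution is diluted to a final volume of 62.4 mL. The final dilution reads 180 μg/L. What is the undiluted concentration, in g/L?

11.2 g/L

Overall dilution factor = 24.94 × 20 × 25 × 4.992 = 6.23 × 10⁴.
Original = 180 μg/L × 6.23 × 10⁴ = 1.12 × 10⁷ μg/L = 11.2 g/L.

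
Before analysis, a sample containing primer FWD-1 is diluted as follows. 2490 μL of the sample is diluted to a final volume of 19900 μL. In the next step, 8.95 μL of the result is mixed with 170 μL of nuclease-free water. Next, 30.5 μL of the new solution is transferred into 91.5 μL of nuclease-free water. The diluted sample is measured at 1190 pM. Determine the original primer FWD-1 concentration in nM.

761 nM

Overall dilution factor = 7.992 × 19.99 × 4 = 639.
Original = 1190 pM × 639 = 7.61 × 10⁵ pM = 761 nM.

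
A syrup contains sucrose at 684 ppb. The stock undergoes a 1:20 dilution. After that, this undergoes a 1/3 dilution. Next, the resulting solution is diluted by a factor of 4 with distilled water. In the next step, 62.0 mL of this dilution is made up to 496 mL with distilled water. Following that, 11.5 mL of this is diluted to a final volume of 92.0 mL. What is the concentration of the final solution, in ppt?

Overall dilution factor = 20 × 3 × 4 × 8 × 8 = 1.54 × 10⁴.
684 ppb / 1.54 × 10⁴ = 0.0445 ppb = 44.5 ppt.

44.5 ppt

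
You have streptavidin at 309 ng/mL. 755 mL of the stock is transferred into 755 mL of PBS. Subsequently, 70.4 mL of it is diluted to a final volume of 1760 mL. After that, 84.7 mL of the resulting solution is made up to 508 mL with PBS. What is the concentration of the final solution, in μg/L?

Overall dilution factor = 2 × 25 × 5.998 = 300.
309 ng/mL / 300 = 1.03 ng/mL = 1.03 μg/L.

1.03 μg/L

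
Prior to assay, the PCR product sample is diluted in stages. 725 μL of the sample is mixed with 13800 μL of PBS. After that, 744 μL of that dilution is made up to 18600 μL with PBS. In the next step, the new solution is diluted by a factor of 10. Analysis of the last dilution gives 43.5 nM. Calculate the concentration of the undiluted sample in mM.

0.218 mM

Overall dilution factor = 20.03 × 25 × 10 = 5009.
Original = 43.5 nM × 5009 = 2.18 × 10⁵ nM = 0.218 mM.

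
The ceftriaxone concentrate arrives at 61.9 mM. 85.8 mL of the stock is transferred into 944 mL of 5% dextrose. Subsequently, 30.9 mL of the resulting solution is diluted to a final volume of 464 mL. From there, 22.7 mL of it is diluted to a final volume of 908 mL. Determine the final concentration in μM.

8.59 μM

Overall dilution factor = 12.00 × 15.02 × 40 = 7209.
61.9 mM / 7209 = 8.59 × 10⁻³ mM = 8.59 μM.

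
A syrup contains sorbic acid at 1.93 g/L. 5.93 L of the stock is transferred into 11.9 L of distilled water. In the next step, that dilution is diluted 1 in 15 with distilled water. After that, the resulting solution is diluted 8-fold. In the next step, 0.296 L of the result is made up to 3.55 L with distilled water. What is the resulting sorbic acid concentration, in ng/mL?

446 ng/mL

Overall dilution factor = 3.007 × 15 × 8 × 11.99 = 4327.
1.93 g/L / 4327 = 4.46 × 10⁻⁴ g/L = 446 ng/mL.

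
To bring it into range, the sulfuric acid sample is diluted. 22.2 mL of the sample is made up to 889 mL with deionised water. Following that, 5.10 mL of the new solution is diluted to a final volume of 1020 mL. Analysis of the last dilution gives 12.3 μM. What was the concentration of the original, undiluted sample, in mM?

98.5 mM

Overall dilution factor = 40.05 × 200 = 8009.
Original = 12.3 μM × 8009 = 9.85 × 10⁴ μM = 98.5 mM.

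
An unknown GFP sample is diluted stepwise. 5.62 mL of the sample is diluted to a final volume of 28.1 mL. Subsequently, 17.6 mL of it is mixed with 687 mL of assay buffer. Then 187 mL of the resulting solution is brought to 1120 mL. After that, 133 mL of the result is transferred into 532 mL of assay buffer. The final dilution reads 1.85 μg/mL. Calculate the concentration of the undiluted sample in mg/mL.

Overall dilution factor = 5 × 40.03 × 5.989 × 5 = 5994.
Original = 1.85 μg/mL × 5994 = 1.11 × 10⁴ μg/mL = 11.1 mg/mL.

11.1 mg/mL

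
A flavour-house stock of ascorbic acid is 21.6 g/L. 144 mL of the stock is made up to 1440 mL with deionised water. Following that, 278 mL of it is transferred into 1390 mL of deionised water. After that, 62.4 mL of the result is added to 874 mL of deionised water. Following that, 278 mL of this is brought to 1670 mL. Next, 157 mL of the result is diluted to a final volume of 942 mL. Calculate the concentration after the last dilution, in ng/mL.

Overall dilution factor = 10 × 6 × 15.01 × 6.007 × 6 = 3.25 × 10⁴.
21.6 g/L / 3.25 × 10⁴ = 6.66 × 10⁻⁴ g/L = 666 ng/mL.

666 ng/mL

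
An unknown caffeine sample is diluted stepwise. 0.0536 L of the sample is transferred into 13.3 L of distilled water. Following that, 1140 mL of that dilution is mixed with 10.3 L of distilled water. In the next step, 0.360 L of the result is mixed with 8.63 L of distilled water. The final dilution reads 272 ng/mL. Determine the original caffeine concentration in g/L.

17.0 g/L

Overall dilution factor = 249.1 × 10.04 × 24.97 = 6.24 × 10⁴.
Original = 272 ng/mL × 6.24 × 10⁴ = 1.70 × 10⁷ ng/mL = 17.0 g/L.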